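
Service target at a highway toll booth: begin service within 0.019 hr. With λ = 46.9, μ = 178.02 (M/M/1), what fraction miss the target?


ρ = 46.9/178.02 = 0.2635
P(Wq > t) = ρ·e^{−(μ−λ)t} = 0.2635·e^{−2.4913}
= 0.2635·0.082804 = 0.021815

Final: 0.021815


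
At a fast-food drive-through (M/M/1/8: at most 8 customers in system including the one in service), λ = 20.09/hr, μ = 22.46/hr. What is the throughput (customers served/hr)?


ρ = 0.8945; P_K = (1−ρ)ρ^8/(1−ρ^9) = 0.068263
λ_eff = λ(1 − P_K) = 20.09·(1 − 0.068263) = 20.09·0.931737 = 18.7186 /hr

Final: 18.7186 /hr


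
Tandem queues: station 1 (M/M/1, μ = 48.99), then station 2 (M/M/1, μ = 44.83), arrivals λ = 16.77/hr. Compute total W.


Each node sees arrival rate λ = 16.77/hr (tandem ⇒ throughput preserved).
W₁ = 1/(μ₁−λ) = 1/(48.99−16.77) = 0.03104 hr
W₂ = 1/(μ₂−λ) = 1/(44.83−16.77) = 0.03564 hr
W_total = W₁ + W₂ = 0.03104 + 0.03564 = 0.06667 hr

Final: 0.06667 hr


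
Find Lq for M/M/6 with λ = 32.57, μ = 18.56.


a = λ/μ = 1.7548; ρ = a/6 = 0.2925
P₀ = 0.172818
Lq = P₀·a^c·ρ / (c!·(1−ρ)²) = 0.172818·29.20376·0.2925/(720·0.50059)
= 0.004095

Final: 0.004095


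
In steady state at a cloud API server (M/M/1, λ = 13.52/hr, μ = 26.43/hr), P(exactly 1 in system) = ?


ρ = 13.52/26.43 = 0.5115
P_n = (1−ρ)·ρ^n = (1 − 0.5115)·0.5115^1 = 0.4885·0.511540 = 0.249867

Final: 0.249867


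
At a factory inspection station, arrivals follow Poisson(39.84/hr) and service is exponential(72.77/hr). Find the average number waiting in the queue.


ρ = 39.84/72.77 = 0.5475
Lq = ρ²/(1−ρ) = 0.2997/0.4525 = 0.6624

Final: 0.6624


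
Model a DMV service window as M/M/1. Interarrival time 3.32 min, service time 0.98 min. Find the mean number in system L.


λ = 60/3.32 = 18.0723 /hr
μ = 60/0.98 = 61.2245 /hr
ρ = λ/μ = 18.0723/61.2245 = 0.2952
L = ρ/(1−ρ) = 0.2952/0.7048 = 0.4188

Final: 0.4188


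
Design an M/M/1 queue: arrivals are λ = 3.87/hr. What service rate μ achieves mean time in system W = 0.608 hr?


W = 1/(μ−λ) ⇒ μ − λ = 1/W = 1/0.608 = 1.6447
μ = λ + 1/W = 3.87 + 1.6447 = 5.5147 per hr

Final: 5.5147 /hr


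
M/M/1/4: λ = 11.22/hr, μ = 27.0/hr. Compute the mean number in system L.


ρ = 11.22/27.0 = 0.4156
L = ρ[1 − (K+1)ρ^K + Kρ^(K+1)] / [(1−ρ)(1−ρ^(K+1))]
Numerator: 0.4156·(1 − 5·0.029821 + 4·0.012392) = 0.374193
Denominator: (0.5844)·(0.987608) = 0.577202
L = 0.374193/0.577202 = 0.6483

Final: 0.6483


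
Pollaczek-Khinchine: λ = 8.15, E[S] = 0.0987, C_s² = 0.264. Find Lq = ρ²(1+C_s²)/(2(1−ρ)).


ρ = λ·E[S] = 8.15·0.0987 = 0.8044
Lq = ρ²(1+C_s²)/(2(1−ρ)) = 0.6471·(1+0.264)/(2·0.1956)
= 0.6471·1.2640/0.3912 = 2.09078

Final: 2.09078


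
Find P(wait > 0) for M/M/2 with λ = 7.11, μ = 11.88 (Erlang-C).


a = λ/μ = 0.5985; ρ = a/2 = 0.2992
P₀ = 0.539359 (from M/M/c formula)
C(c,a) = [a^c/(c!(1−ρ))]·P₀ = [0.35818/(2·0.7008)]·0.539359
= 0.25557·0.539359 = 0.137843

Final: 0.137843


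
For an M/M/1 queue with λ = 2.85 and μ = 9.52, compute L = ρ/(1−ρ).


ρ = λ/μ = 2.85/9.52 = 0.2994
L = ρ/(1−ρ) = 0.2994/(1 − 0.2994) = 0.2994/0.7006 = 0.4273

Final: 0.4273


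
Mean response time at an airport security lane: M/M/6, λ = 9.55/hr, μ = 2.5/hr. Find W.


a = 3.8200; ρ = 0.6367; P₀ = 0.020435
Lq = P₀·a^c·ρ/(c!(1−ρ)²) = 0.42533
Wq = Lq/λ = 0.42533/9.55 = 0.04454 hr
W = Wq + 1/μ = 0.04454 + 0.40000 = 0.44454 hr

Final: 0.44454 hr


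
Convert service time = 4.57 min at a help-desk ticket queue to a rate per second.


μ = 1/(service time) in consistent units.
1 second = 0.0166667 min, so μ = 0.0166667/4.57 = 0.003647 per second

Final: 0.003647 /sec


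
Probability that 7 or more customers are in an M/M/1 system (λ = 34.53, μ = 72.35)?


ρ = 34.53/72.35 = 0.4773
P(N ≥ n) = ρ^n = 0.4773^7 = 0.005640

Final: 0.005640


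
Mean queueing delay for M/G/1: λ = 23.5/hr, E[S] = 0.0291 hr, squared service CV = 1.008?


ρ = λ·E[S] = 23.5·0.0291 = 0.6839
E[S²] = E[S]²(1+C_s²) = 0.0291²·(1+1.008) = 0.001700
Wq = λ·E[S²]/(2(1−ρ)) = 23.5·0.001700/(2·0.3161) = 0.06320 hr

Final: 0.06320 hr


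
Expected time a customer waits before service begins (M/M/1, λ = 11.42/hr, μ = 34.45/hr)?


ρ = 11.42/34.45 = 0.3315
Wq = ρ/(μ−λ) = 0.3315/(34.45 − 11.42) = 0.3315/23.03 = 0.01439 hr

Final: 0.01439 hr


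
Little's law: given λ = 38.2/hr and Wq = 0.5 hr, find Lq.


Lq = λWq = 38.2·0.5 = 19.1000

Final: 19.1000


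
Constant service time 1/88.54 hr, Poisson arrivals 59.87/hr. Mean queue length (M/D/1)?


ρ = 59.87/88.54 = 0.6762
M/D/1: Lq = ρ²/(2(1−ρ)) = 0.4572/(2·0.3238) = 0.70603

Final: 0.70603


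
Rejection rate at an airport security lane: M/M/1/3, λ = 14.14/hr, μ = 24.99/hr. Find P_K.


ρ = λ/μ = 14.14/24.99 = 0.5658
P_K = (1−ρ)ρ^K/(1−ρ^(K+1)) = (0.4342·0.181155)/(1 − 0.102502)
= 0.078653/0.897498 = 0.087635

Final: 0.087635


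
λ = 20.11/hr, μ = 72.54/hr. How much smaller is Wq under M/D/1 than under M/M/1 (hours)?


ρ = 20.11/72.54 = 0.2772
Wq(M/M/1) = ρ/(μ−λ) = 0.2772/52.43 = 0.005288 hr
Wq(M/D/1) = ρ/(2(μ−λ)) = 0.002644 hr
Savings = 0.005288 − 0.002644 = 0.002644 hr

Final: 0.002644 hr


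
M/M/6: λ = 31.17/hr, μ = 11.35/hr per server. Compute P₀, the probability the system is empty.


a = λ/μ = 31.17/11.35 = 2.7463; ρ = a/c = 0.4577
Σ_{k=0}^{5} a^k/k! (terms k=0..5) = 1.00000 + 2.74626 + 3.77096 + 3.45201 + 2.37002 + 1.30174 = 14.64098
Tail: a^6/(6!(1−ρ)) = 428.98849/(720·0.5423) = 1.09870
P₀ = 1/(14.64098 + 1.09870) = 1/15.73969 = 0.063534

Final: 0.063534


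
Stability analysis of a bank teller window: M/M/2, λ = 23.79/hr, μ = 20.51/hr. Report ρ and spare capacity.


Total capacity cμ = 2·20.51 = 41.02/hr
ρ = λ/(cμ) = 23.79/41.02 = 0.5800
Stable ⇔ ρ < 1: YES
Spare capacity = cμ − λ = 41.02 − 23.79 = 17.23/hr

Final: ρ = 0.5800; stable; margin = 17.23/hr


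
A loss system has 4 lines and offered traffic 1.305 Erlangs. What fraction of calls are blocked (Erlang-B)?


B(c,a) = (a^c/c!) / Σ_{k=0}^{c} a^k/k!
a^4/4! = 0.120846
Σ terms (k=0..4): 1.00000 + 1.30500 + 0.85151 + 0.37041 + 0.12085 = 3.647766
B = 0.120846/3.647766 = 0.033129

Final: 0.033129


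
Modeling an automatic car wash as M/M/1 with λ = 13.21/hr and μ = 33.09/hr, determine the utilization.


ρ = λ/μ = 13.21/33.09 = 0.3992

Final: 0.3992


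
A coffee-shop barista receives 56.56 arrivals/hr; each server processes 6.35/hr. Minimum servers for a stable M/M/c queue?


Stability requires cμ > λ ⇔ c > λ/μ.
λ/μ = 56.56/6.35 = 8.9071
Minimum integer c = ⌊8.9071⌋ + 1 = 9
Check: 9·6.35 = 57.15 > 56.56, while 8·6.35 = 50.80 ≤ 56.56

Final: 9 servers


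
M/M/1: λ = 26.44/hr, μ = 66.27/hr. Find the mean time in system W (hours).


W = 1/(μ−λ) = 1/(66.27 − 26.44) = 1/39.83 = 0.02511 hr

Final: 0.02511 hr


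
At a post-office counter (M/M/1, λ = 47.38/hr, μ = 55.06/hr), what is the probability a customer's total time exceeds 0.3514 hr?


W ~ Exponential(μ−λ) for M/M/1.
μ − λ = 55.06 − 47.38 = 7.6800
P(W > t) = e^{−(μ−λ)t} = e^{−2.6988} = 0.067289

Final: 0.067289


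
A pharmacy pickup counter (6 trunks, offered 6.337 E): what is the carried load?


B(6,6.337) = 0.288164 (Erlang-B)
Carried load = a(1 − B) = 6.337·(1 − 0.288164) = 6.337·0.711836 = 4.5109 E

Final: 4.5109 Erlangs


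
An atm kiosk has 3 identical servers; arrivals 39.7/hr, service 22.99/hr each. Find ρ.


ρ = λ/(cμ) = 39.7/(3·22.99) = 39.7/68.97 = 0.5756

Final: 0.5756


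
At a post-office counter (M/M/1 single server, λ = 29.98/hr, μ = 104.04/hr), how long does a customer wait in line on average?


ρ = 29.98/104.04 = 0.2882
Wq = ρ/(μ−λ) = 0.2882/(104.04 − 29.98) = 0.2882/74.06 = 0.003891 hr

Final: 0.003891 hr


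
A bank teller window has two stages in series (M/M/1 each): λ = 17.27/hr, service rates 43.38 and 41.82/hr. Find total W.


Each node sees arrival rate λ = 17.27/hr (tandem ⇒ throughput preserved).
W₁ = 1/(μ₁−λ) = 1/(43.38−17.27) = 0.03830 hr
W₂ = 1/(μ₂−λ) = 1/(41.82−17.27) = 0.04073 hr
W_total = W₁ + W₂ = 0.03830 + 0.04073 = 0.07903 hr

Final: 0.07903 hr


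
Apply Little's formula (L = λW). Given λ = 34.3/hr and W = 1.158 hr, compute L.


L = λW = 34.3·1.158 = 39.7194

Final: 39.7194


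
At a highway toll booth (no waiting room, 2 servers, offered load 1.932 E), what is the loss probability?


B(c,a) = (a^c/c!) / Σ_{k=0}^{c} a^k/k!
a^2/2! = 1.866312
Σ terms (k=0..2): 1.00000 + 1.93200 + 1.86631 = 4.798312
B = 1.866312/4.798312 = 0.388952

Final: 0.388952


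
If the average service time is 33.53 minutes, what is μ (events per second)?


μ = 1/(service time) in consistent units.
1 second = 0.0166667 min, so μ = 0.0166667/33.53 = 0.0004971 per second

Final: 0.0004971 /sec


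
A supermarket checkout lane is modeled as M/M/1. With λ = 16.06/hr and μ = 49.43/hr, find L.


ρ = λ/μ = 16.06/49.43 = 0.3249
L = ρ/(1−ρ) = 0.3249/(1 − 0.3249) = 0.3249/0.6751 = 0.4813

Final: 0.4813


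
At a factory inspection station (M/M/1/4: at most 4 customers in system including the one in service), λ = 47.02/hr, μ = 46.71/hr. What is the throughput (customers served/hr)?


ρ = 1.0066; P_K = (1−ρ)ρ^4/(1−ρ^5) = 0.202655
λ_eff = λ(1 − P_K) = 47.02·(1 − 0.202655) = 47.02·0.797345 = 37.4912 /hr

Final: 37.4912 /hr


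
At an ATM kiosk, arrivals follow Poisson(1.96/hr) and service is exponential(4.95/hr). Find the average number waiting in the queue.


ρ = 1.96/4.95 = 0.3960
Lq = ρ²/(1−ρ) = 0.1568/0.6040 = 0.2596

Final: 0.2596


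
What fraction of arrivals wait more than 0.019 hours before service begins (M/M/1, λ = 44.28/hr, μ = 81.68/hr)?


ρ = 44.28/81.68 = 0.5421
P(Wq > t) = ρ·e^{−(μ−λ)t} = 0.5421·e^{−0.7106}
= 0.5421·0.491349 = 0.266368

Final: 0.266368


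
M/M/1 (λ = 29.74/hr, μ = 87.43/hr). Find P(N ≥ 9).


ρ = 29.74/87.43 = 0.3402
P(N ≥ n) = ρ^n = 0.3402^9 = 0.00006097

Final: 0.00006097


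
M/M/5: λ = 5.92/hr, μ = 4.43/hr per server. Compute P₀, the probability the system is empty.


a = λ/μ = 5.92/4.43 = 1.3363; ρ = a/c = 0.2673
Σ_{k=0}^{4} a^k/k! (terms k=0..4) = 1.00000 + 1.33634 + 0.89291 + 0.39774 + 0.13288 = 3.75987
Tail: a^5/(5!(1−ρ)) = 4.26177/(120·0.7327) = 0.04847
P₀ = 1/(3.75987 + 0.04847) = 1/3.80834 = 0.262581

Final: 0.262581


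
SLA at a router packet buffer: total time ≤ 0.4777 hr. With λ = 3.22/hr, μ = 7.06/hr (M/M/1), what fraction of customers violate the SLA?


W ~ Exponential(μ−λ) for M/M/1.
μ − λ = 7.06 − 3.22 = 3.8400
P(W > t) = e^{−(μ−λ)t} = e^{−1.8344} = 0.159714

Final: 0.159714


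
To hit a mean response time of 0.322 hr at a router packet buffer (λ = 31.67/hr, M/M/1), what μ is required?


W = 1/(μ−λ) ⇒ μ − λ = 1/W = 1/0.322 = 3.1056
μ = λ + 1/W = 31.67 + 3.1056 = 34.7756 per hr

Final: 34.7756 /hr


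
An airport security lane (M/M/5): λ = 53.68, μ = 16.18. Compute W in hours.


a = 3.3177; ρ = 0.6635; P₀ = 0.032351
Lq = P₀·a^c·ρ/(c!(1−ρ)²) = 0.63513
Wq = Lq/λ = 0.63513/53.68 = 0.01183 hr
W = Wq + 1/μ = 0.01183 + 0.06180 = 0.07364 hr

Final: 0.07364 hr


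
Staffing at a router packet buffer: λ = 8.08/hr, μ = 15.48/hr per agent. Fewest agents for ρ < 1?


Stability requires cμ > λ ⇔ c > λ/μ.
λ/μ = 8.08/15.48 = 0.5220
Minimum integer c = ⌊0.5220⌋ + 1 = 1
Check: 1·15.48 = 15.48 > 8.08, while 0·15.48 = 0.00 ≤ 8.08

Final: 1 servers


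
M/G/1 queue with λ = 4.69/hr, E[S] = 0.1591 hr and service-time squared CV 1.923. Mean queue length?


ρ = λ·E[S] = 4.69·0.1591 = 0.7462
Lq = ρ²(1+C_s²)/(2(1−ρ)) = 0.5568·(1+1.923)/(2·0.2538)
= 0.5568·2.9230/0.5076 = 3.20595

Final: 3.20595


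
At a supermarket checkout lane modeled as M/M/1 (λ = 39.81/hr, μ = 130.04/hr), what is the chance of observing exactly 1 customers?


ρ = 39.81/130.04 = 0.3061
P_n = (1−ρ)·ρ^n = (1 − 0.3061)·0.3061^1 = 0.6939·0.306137 = 0.212417

Final: 0.212417


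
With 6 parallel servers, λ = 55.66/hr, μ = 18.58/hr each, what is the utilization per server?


ρ = λ/(cμ) = 55.66/(6·18.58) = 55.66/111.48 = 0.4993

Final: 0.4993


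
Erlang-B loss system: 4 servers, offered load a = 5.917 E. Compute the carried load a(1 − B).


B(4,5.917) = 0.464209 (Erlang-B)
Carried load = a(1 − B) = 5.917·(1 − 0.464209) = 5.917·0.535791 = 3.1703 E

Final: 3.1703 Erlangs


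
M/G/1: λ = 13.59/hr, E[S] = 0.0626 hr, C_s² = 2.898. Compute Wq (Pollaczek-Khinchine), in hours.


ρ = λ·E[S] = 13.59·0.0626 = 0.8507
E[S²] = E[S]²(1+C_s²) = 0.0626²·(1+2.898) = 0.015275
Wq = λ·E[S²]/(2(1−ρ)) = 13.59·0.015275/(2·0.1493) = 0.69537 hr

Final: 0.69537 hr


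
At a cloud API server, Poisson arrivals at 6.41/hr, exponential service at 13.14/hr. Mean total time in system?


W = 1/(μ−λ) = 1/(13.14 − 6.41) = 1/6.73 = 0.1486 hr

Final: 0.1486 hr


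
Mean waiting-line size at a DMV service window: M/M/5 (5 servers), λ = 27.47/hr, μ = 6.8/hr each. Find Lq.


a = λ/μ = 4.0397; ρ = a/5 = 0.8079
P₀ = 0.012201
Lq = P₀·a^c·ρ / (c!·(1−ρ)²) = 0.012201·1075.84259·0.8079/(120·0.03689)
= 2.39584

Final: 2.39584


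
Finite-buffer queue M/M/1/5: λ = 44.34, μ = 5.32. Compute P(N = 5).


ρ = λ/μ = 44.34/5.32 = 8.3346
P_K = (1−ρ)ρ^K/(1−ρ^(K+1)) = (-7.3346·40217.982649)/(1 − 335200.253886)
= -294982.271237/-335199.253886 = 0.880021

Final: 0.880021


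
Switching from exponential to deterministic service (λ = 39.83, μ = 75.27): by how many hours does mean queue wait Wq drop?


ρ = 39.83/75.27 = 0.5292
Wq(M/M/1) = ρ/(μ−λ) = 0.5292/35.44 = 0.01493 hr
Wq(M/D/1) = ρ/(2(μ−λ)) = 0.007466 hr
Savings = 0.01493 − 0.007466 = 0.007466 hr

Final: 0.007466 hr


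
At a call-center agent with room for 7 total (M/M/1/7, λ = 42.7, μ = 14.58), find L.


ρ = 42.7/14.58 = 2.9287
L = ρ[1 − (K+1)ρ^K + Kρ^(K+1)] / [(1−ρ)(1−ρ^(K+1))]
Numerator: 2.9287·(1 − 8·1847.959535 + 7·5412.062563) = 67657.422681
Denominator: (-1.9287)·(-5411.062563) = 10436.150841
L = 67657.422681/10436.150841 = 6.4830

Final: 6.4830


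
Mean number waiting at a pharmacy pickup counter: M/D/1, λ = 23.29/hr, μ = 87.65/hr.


ρ = 23.29/87.65 = 0.2657
M/D/1: Lq = ρ²/(2(1−ρ)) = 0.07060/(2·0.7343) = 0.04808

Final: 0.04808


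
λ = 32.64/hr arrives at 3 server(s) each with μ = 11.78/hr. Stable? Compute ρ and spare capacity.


Total capacity cμ = 3·11.78 = 35.34/hr
ρ = λ/(cμ) = 32.64/35.34 = 0.9236
Stable ⇔ ρ < 1: YES
Spare capacity = cμ − λ = 35.34 − 32.64 = 2.70/hr

Final: ρ = 0.9236; stable; margin = 2.70/hr


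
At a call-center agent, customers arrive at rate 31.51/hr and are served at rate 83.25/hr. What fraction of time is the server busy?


ρ = λ/μ = 31.51/83.25 = 0.3785

Final: 0.3785


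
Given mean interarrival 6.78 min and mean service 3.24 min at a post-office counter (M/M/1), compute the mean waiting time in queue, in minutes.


λ = 60/6.78 = 8.8496 /hr
μ = 60/3.24 = 18.5185 /hr
ρ = λ/μ = 8.8496/18.5185 = 0.4779
Wq = ρ/(μ−λ) = 0.4779/(18.5185−8.8496) = 0.04942 hr
In minutes: 0.04942·60 = 2.965 min

Final: 2.965 min


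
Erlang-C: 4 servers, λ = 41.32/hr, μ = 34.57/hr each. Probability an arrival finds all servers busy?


a = λ/μ = 1.1953; ρ = a/4 = 0.2988
P₀ = 0.301618 (from M/M/c formula)
C(c,a) = [a^c/(c!(1−ρ))]·P₀ = [2.04100/(24·0.7012)]·0.301618
= 0.12128·0.301618 = 0.036581

Final: 0.036581


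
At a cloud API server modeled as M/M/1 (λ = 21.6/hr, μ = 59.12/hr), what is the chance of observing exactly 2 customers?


ρ = 21.6/59.12 = 0.3654
P_n = (1−ρ)·ρ^n = (1 − 0.3654)·0.3654^2 = 0.6346·0.133487 = 0.084716

Final: 0.084716


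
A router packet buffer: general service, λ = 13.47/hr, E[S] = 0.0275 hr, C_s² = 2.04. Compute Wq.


ρ = λ·E[S] = 13.47·0.0275 = 0.3704
E[S²] = E[S]²(1+C_s²) = 0.0275²·(1+2.04) = 0.002299
Wq = λ·E[S²]/(2(1−ρ)) = 13.47·0.002299/(2·0.6296) = 0.02459 hr

Final: 0.02459 hr


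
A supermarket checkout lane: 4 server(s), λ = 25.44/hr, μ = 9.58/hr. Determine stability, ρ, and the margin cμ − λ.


Total capacity cμ = 4·9.58 = 38.32/hr
ρ = λ/(cμ) = 25.44/38.32 = 0.6639
Stable ⇔ ρ < 1: YES
Spare capacity = cμ − λ = 38.32 − 25.44 = 12.88/hr

Final: ρ = 0.6639; stable; margin = 12.88/hr


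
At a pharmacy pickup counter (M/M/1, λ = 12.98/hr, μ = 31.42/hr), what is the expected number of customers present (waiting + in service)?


ρ = λ/μ = 12.98/31.42 = 0.4131
L = ρ/(1−ρ) = 0.4131/(1 − 0.4131) = 0.4131/0.5869 = 0.7039

Final: 0.7039


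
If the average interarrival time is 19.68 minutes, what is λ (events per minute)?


λ = 1/(interarrival time) in consistent units.
1 minute = 1 min, so λ = 1/19.68 = 0.05081 per minute

Final: 0.05081 /min


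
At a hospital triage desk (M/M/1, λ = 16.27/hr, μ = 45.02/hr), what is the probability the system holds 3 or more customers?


ρ = 16.27/45.02 = 0.3614
P(N ≥ n) = ρ^n = 0.3614^3 = 0.047200

Final: 0.047200


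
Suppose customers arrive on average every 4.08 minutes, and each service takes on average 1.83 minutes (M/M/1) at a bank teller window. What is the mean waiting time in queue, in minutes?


λ = 60/4.08 = 14.7059 /hr
μ = 60/1.83 = 32.7869 /hr
ρ = λ/μ = 14.7059/32.7869 = 0.4485
Wq = ρ/(μ−λ) = 0.4485/(32.7869−14.7059) = 0.02481 hr
In minutes: 0.02481·60 = 1.488 min

Final: 1.488 min


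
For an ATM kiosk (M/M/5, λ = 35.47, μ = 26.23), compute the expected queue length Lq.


a = λ/μ = 1.3523; ρ = a/5 = 0.2705
P₀ = 0.258418
Lq = P₀·a^c·ρ / (c!·(1−ρ)²) = 0.258418·4.52183·0.2705/(120·0.53224)
= 0.004948

Final: 0.004948


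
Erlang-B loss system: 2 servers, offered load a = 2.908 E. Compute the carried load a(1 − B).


B(2,2.908) = 0.519679 (Erlang-B)
Carried load = a(1 − B) = 2.908·(1 − 0.519679) = 2.908·0.480321 = 1.3968 E

Final: 1.3968 Erlangs


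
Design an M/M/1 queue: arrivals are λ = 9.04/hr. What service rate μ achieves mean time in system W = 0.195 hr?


W = 1/(μ−λ) ⇒ μ − λ = 1/W = 1/0.195 = 5.1282
μ = λ + 1/W = 9.04 + 5.1282 = 14.1682 per hr

Final: 14.1682 /hr


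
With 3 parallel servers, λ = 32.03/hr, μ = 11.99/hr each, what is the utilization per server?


ρ = λ/(cμ) = 32.03/(3·11.99) = 32.03/35.97 = 0.8905

Final: 0.8905


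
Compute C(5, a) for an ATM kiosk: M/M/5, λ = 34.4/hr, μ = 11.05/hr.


a = λ/μ = 3.1131; ρ = a/5 = 0.6226
P₀ = 0.041054 (from M/M/c formula)
C(c,a) = [a^c/(c!(1−ρ))]·P₀ = [292.40233/(120·0.3774)]·0.041054
= 6.45693·0.041054 = 0.265086

Final: 0.265086


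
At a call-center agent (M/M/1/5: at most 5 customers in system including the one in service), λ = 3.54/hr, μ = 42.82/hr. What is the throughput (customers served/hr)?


ρ = 0.08267; P_K = (1−ρ)ρ^5/(1−ρ^6) = 0.000003542
λ_eff = λ(1 − P_K) = 3.54·(1 − 0.000003542) = 3.54·0.999996 = 3.5400 /hr

Final: 3.5400 /hr


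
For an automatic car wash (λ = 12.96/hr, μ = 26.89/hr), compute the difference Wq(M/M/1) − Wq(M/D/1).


ρ = 12.96/26.89 = 0.4820
Wq(M/M/1) = ρ/(μ−λ) = 0.4820/13.93 = 0.03460 hr
Wq(M/D/1) = ρ/(2(μ−λ)) = 0.01730 hr
Savings = 0.03460 − 0.01730 = 0.01730 hr

Final: 0.01730 hr


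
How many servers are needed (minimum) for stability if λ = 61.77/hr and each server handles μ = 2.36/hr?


Stability requires cμ > λ ⇔ c > λ/μ.
λ/μ = 61.77/2.36 = 26.1737
Minimum integer c = ⌊26.1737⌋ + 1 = 27
Check: 27·2.36 = 63.72 > 61.77, while 26·2.36 = 61.36 ≤ 61.77

Final: 27 servers


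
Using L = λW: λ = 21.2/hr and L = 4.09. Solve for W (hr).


W = L/λ = 4.09/21.2 = 0.1929 hr

Final: 0.1929 hr


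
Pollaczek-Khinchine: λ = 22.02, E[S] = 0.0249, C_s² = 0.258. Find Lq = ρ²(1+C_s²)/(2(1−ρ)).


ρ = λ·E[S] = 22.02·0.0249 = 0.5483
Lq = ρ²(1+C_s²)/(2(1−ρ)) = 0.3006·(1+0.258)/(2·0.4517)
= 0.3006·1.2580/0.9034 = 0.41863

Final: 0.41863


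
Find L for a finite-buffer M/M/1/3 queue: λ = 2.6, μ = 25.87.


ρ = 2.6/25.87 = 0.1005
L = ρ[1 − (K+1)ρ^K + Kρ^(K+1)] / [(1−ρ)(1−ρ^(K+1))]
Numerator: 0.1005·(1 − 4·0.001015 + 3·0.0001020) = 0.100125
Denominator: (0.8995)·(0.999898) = 0.899406
L = 0.100125/0.899406 = 0.1113

Final: 0.1113


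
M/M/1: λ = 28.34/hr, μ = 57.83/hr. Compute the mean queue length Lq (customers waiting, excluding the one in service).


ρ = 28.34/57.83 = 0.4901
Lq = ρ²/(1−ρ) = 0.2402/0.5099 = 0.4709

Final: 0.4709


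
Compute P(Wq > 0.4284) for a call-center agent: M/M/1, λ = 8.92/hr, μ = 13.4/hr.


ρ = 8.92/13.4 = 0.6657
P(Wq > t) = ρ·e^{−(μ−λ)t} = 0.6657·e^{−1.9192}
= 0.6657·0.146720 = 0.097667

Final: 0.097667


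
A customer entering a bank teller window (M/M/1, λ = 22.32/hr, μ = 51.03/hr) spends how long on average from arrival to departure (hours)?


W = 1/(μ−λ) = 1/(51.03 − 22.32) = 1/28.71 = 0.03483 hr

Final: 0.03483 hr


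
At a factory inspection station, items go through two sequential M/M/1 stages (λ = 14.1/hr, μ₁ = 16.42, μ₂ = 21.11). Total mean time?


Each node sees arrival rate λ = 14.1/hr (tandem ⇒ throughput preserved).
W₁ = 1/(μ₁−λ) = 1/(16.42−14.1) = 0.43103 hr
W₂ = 1/(μ₂−λ) = 1/(21.11−14.1) = 0.14265 hr
W_total = W₁ + W₂ = 0.43103 + 0.14265 = 0.57369 hr

Final: 0.57369 hr


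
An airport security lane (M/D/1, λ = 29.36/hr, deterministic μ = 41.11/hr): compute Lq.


ρ = 29.36/41.11 = 0.7142
M/D/1: Lq = ρ²/(2(1−ρ)) = 0.5101/(2·0.2858) = 0.89227

Final: 0.89227


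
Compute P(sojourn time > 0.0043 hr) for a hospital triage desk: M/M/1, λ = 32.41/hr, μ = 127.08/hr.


W ~ Exponential(μ−λ) for M/M/1.
μ − λ = 127.08 − 32.41 = 94.6700
P(W > t) = e^{−(μ−λ)t} = e^{−0.4071} = 0.665590

Final: 0.665590


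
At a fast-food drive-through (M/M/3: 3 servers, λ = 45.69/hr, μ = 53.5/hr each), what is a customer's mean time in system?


a = 0.8540; ρ = 0.2847; P₀ = 0.423044
Lq = P₀·a^c·ρ/(c!(1−ρ)²) = 0.02443
Wq = Lq/λ = 0.02443/45.69 = 0.0005348 hr
W = Wq + 1/μ = 0.0005348 + 0.01869 = 0.01923 hr

Final: 0.01923 hr


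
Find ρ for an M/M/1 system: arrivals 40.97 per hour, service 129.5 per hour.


ρ = λ/μ = 40.97/129.5 = 0.3164

Final: 0.3164


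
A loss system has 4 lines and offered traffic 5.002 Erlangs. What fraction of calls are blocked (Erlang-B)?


B(c,a) = (a^c/c!) / Σ_{k=0}^{c} a^k/k!
a^4/4! = 26.083358
Σ terms (k=0..4): 1.00000 + 5.00200 + 12.51000 + 20.85834 + 26.08336 = 65.453704
B = 26.083358/65.453704 = 0.398501

Final: 0.398501


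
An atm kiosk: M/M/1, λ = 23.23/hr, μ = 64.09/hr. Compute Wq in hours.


ρ = 23.23/64.09 = 0.3625
Wq = ρ/(μ−λ) = 0.3625/(64.09 − 23.23) = 0.3625/40.86 = 0.008871 hr

Final: 0.008871 hr


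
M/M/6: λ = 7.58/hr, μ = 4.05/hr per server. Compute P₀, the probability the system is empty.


a = λ/μ = 7.58/4.05 = 1.8716; ρ = a/c = 0.3119
Σ_{k=0}^{5} a^k/k! (terms k=0..5) = 1.00000 + 1.87160 + 1.75145 + 1.09268 + 0.51126 + 0.19138 = 6.41837
Tail: a^6/(6!(1−ρ)) = 42.98185/(720·0.6881) = 0.08676
P₀ = 1/(6.41837 + 0.08676) = 1/6.50514 = 0.153725

Final: 0.153725


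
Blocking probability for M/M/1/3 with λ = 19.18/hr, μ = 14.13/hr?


ρ = λ/μ = 19.18/14.13 = 1.3574
P_K = (1−ρ)ρ^K/(1−ρ^(K+1)) = (-0.3574·2.501032)/(1 − 3.394890)
= -0.893858/-2.394890 = 0.373235

Final: 0.373235


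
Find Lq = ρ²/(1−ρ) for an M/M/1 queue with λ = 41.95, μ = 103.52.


ρ = 41.95/103.52 = 0.4052
Lq = ρ²/(1−ρ) = 0.1642/0.5948 = 0.2761

Final: 0.2761


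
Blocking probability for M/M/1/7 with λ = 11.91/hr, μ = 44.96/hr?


ρ = λ/μ = 11.91/44.96 = 0.2649
P_K = (1−ρ)ρ^K/(1−ρ^(K+1)) = (0.7351·0.00009154)/(1 − 0.00002425)
= 0.00006729/0.999976 = 0.00006729

Final: 0.00006729


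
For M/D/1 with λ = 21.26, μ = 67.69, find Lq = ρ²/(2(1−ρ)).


ρ = 21.26/67.69 = 0.3141
M/D/1: Lq = ρ²/(2(1−ρ)) = 0.09865/(2·0.6859) = 0.07191

Final: 0.07191


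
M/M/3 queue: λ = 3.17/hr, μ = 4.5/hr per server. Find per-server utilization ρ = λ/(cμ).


ρ = λ/(cμ) = 3.17/(3·4.5) = 3.17/13.50 = 0.2348

Final: 0.2348


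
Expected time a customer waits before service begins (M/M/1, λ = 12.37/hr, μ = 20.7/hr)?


ρ = 12.37/20.7 = 0.5976
Wq = ρ/(μ−λ) = 0.5976/(20.7 − 12.37) = 0.5976/8.33 = 0.07174 hr

Final: 0.07174 hr


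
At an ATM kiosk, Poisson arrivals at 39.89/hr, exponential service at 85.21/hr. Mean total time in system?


W = 1/(μ−λ) = 1/(85.21 − 39.89) = 1/45.32 = 0.02207 hr

Final: 0.02207 hr


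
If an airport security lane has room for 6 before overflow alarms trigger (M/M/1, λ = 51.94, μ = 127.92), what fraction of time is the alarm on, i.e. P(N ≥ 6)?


ρ = 51.94/127.92 = 0.4060
P(N ≥ n) = ρ^n = 0.4060^6 = 0.004481

Final: 0.004481


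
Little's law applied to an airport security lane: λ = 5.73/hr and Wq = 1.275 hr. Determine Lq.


Lq = λWq = 5.73·1.275 = 7.3057

Final: 7.3057


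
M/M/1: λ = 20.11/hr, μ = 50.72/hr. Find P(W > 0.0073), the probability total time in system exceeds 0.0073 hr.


W ~ Exponential(μ−λ) for M/M/1.
μ − λ = 50.72 − 20.11 = 30.6100
P(W > t) = e^{−(μ−λ)t} = e^{−0.2235} = 0.799752

Final: 0.799752


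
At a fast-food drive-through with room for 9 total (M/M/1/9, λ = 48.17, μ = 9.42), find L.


ρ = 48.17/9.42 = 5.1136
L = ρ[1 − (K+1)ρ^K + Kρ^(K+1)] / [(1−ρ)(1−ρ^(K+1))]
Numerator: 5.1136·(1 − 10·2390736.387761 + 9·12225241.167562) = 440381224.369308
Denominator: (-4.1136)·(-12225240.167562) = 50289602.600110
L = 440381224.369308/50289602.600110 = 8.7569

Final: 8.7569


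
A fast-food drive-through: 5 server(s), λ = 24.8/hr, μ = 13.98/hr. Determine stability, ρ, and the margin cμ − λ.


Total capacity cμ = 5·13.98 = 69.90/hr
ρ = λ/(cμ) = 24.8/69.90 = 0.3548
Stable ⇔ ρ < 1: YES
Spare capacity = cμ − λ = 69.90 − 24.8 = 45.10/hr

Final: ρ = 0.3548; stable; margin = 45.10/hr


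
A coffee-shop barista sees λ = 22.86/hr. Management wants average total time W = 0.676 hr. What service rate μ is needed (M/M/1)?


W = 1/(μ−λ) ⇒ μ − λ = 1/W = 1/0.676 = 1.4793
μ = λ + 1/W = 22.86 + 1.4793 = 24.3393 per hr

Final: 24.3393 /hr


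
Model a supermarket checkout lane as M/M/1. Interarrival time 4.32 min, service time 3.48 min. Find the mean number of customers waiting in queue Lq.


λ = 60/4.32 = 13.8889 /hr
μ = 60/3.48 = 17.2414 /hr
ρ = λ/μ = 13.8889/17.2414 = 0.8056
Lq = ρ²/(1−ρ) = 0.6489/0.1944 = 3.3373

Final: 3.3373


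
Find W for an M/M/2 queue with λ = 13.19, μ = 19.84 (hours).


a = 0.6648; ρ = 0.3324; P₀ = 0.501040
Lq = P₀·a^c·ρ/(c!(1−ρ)²) = 0.08259
Wq = Lq/λ = 0.08259/13.19 = 0.006261 hr
W = Wq + 1/μ = 0.006261 + 0.05040 = 0.05666 hr

Final: 0.05666 hr


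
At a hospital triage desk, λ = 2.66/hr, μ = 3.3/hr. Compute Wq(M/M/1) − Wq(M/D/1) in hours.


ρ = 2.66/3.3 = 0.8061
Wq(M/M/1) = ρ/(μ−λ) = 0.8061/0.6400 = 1.25947 hr
Wq(M/D/1) = ρ/(2(μ−λ)) = 0.62973 hr
Savings = 1.25947 − 0.62973 = 0.62973 hr

Final: 0.62973 hr


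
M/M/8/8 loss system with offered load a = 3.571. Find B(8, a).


B(c,a) = (a^c/c!) / Σ_{k=0}^{c} a^k/k!
a^8/8! = 0.655841
Σ terms (k=0..8): 1.00000 + 3.57100 + 6.37602 + 7.58959 + 6.77561 + 4.83914 + 2.88009 + 1.46926 + 0.65584 = 35.156548
B = 0.655841/35.156548 = 0.018655

Final: 0.018655


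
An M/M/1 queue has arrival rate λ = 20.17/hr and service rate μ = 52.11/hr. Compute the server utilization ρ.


ρ = λ/μ = 20.17/52.11 = 0.3871

Final: 0.3871


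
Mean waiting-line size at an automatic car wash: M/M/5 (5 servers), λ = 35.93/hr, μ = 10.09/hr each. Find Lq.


a = λ/μ = 3.5610; ρ = a/5 = 0.7122
P₀ = 0.023978
Lq = P₀·a^c·ρ / (c!·(1−ρ)²) = 0.023978·572.57220·0.7122/(120·0.08283)
= 0.98366

Final: 0.98366


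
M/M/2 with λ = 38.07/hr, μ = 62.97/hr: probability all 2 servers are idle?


a = λ/μ = 38.07/62.97 = 0.6046; ρ = a/c = 0.3023
Σ_{k=0}^{1} a^k/k! (terms k=0..1) = 1.00000 + 0.60457 = 1.60457
Tail: a^2/(2!(1−ρ)) = 0.36551/(2·0.6977) = 0.26193
P₀ = 1/(1.60457 + 0.26193) = 1/1.86651 = 0.535760

Final: 0.535760


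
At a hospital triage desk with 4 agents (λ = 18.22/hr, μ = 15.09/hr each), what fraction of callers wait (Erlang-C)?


a = λ/μ = 1.2074; ρ = a/4 = 0.3019
P₀ = 0.297922 (from M/M/c formula)
C(c,a) = [a^c/(c!(1−ρ))]·P₀ = [2.12538/(24·0.6981)]·0.297922
= 0.12685·0.297922 = 0.037791

Final: 0.037791


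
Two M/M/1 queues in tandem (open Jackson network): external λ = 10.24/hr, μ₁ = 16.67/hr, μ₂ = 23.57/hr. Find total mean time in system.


Each node sees arrival rate λ = 10.24/hr (tandem ⇒ throughput preserved).
W₁ = 1/(μ₁−λ) = 1/(16.67−10.24) = 0.15552 hr
W₂ = 1/(μ₂−λ) = 1/(23.57−10.24) = 0.07502 hr
W_total = W₁ + W₂ = 0.15552 + 0.07502 = 0.23054 hr

Final: 0.23054 hr


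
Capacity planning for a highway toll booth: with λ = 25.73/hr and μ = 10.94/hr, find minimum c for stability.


Stability requires cμ > λ ⇔ c > λ/μ.
λ/μ = 25.73/10.94 = 2.3519
Minimum integer c = ⌊2.3519⌋ + 1 = 3
Check: 3·10.94 = 32.82 > 25.73, while 2·10.94 = 21.88 ≤ 25.73

Final: 3 servers


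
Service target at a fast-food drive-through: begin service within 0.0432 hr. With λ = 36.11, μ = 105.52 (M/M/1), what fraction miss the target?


ρ = 36.11/105.52 = 0.3422
P(Wq > t) = ρ·e^{−(μ−λ)t} = 0.3422·e^{−2.9985}
= 0.3422·0.049861 = 0.017063

Final: 0.017063


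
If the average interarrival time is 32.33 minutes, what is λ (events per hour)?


λ = 1/(interarrival time) in consistent units.
1 hour = 60 min, so λ = 60/32.33 = 1.8559 per hour

Final: 1.8559 /hr


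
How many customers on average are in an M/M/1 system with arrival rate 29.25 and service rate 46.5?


ρ = λ/μ = 29.25/46.5 = 0.6290
L = ρ/(1−ρ) = 0.6290/(1 − 0.6290) = 0.6290/0.3710 = 1.6957

Final: 1.6957


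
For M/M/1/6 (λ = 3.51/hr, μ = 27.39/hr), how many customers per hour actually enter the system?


ρ = 0.1281; P_K = (1−ρ)ρ^6/(1−ρ^7) = 0.000003861
λ_eff = λ(1 − P_K) = 3.51·(1 − 0.000003861) = 3.51·0.999996 = 3.5100 /hr

Final: 3.5100 /hr


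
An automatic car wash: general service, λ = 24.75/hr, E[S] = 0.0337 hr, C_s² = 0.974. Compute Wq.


ρ = λ·E[S] = 24.75·0.0337 = 0.8341
E[S²] = E[S]²(1+C_s²) = 0.0337²·(1+0.974) = 0.002242
Wq = λ·E[S²]/(2(1−ρ)) = 24.75·0.002242/(2·0.1659) = 0.16720 hr

Final: 0.16720 hr


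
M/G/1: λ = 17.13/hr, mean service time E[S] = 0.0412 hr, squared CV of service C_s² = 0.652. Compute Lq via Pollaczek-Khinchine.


ρ = λ·E[S] = 17.13·0.0412 = 0.7058
Lq = ρ²(1+C_s²)/(2(1−ρ)) = 0.4981·(1+0.652)/(2·0.2942)
= 0.4981·1.6520/0.5885 = 1.39824

Final: 1.39824


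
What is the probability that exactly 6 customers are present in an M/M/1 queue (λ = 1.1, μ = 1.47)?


ρ = 1.1/1.47 = 0.7483
P_n = (1−ρ)·ρ^n = (1 − 0.7483)·0.7483^6 = 0.2517·0.175571 = 0.044191

Final: 0.044191


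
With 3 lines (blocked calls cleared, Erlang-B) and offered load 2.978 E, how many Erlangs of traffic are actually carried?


B(3,2.978) = 0.343510 (Erlang-B)
Carried load = a(1 − B) = 2.978·(1 − 0.343510) = 2.978·0.656490 = 1.9550 E

Final: 1.9550 Erlangs


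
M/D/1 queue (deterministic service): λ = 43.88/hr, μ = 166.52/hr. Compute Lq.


ρ = 43.88/166.52 = 0.2635
M/D/1: Lq = ρ²/(2(1−ρ)) = 0.06944/(2·0.7365) = 0.04714

Final: 0.04714


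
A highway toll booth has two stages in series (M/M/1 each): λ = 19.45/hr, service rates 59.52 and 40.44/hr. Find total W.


Each node sees arrival rate λ = 19.45/hr (tandem ⇒ throughput preserved).
W₁ = 1/(μ₁−λ) = 1/(59.52−19.45) = 0.02496 hr
W₂ = 1/(μ₂−λ) = 1/(40.44−19.45) = 0.04764 hr
W_total = W₁ + W₂ = 0.02496 + 0.04764 = 0.07260 hr

Final: 0.07260 hr


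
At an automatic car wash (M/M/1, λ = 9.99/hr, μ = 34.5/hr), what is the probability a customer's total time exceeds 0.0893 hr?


W ~ Exponential(μ−λ) for M/M/1.
μ − λ = 34.5 − 9.99 = 24.5100
P(W > t) = e^{−(μ−λ)t} = e^{−2.1887} = 0.112058

Final: 0.112058


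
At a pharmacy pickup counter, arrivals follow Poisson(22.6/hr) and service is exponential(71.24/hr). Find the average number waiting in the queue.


ρ = 22.6/71.24 = 0.3172
Lq = ρ²/(1−ρ) = 0.1006/0.6828 = 0.1474

Final: 0.1474


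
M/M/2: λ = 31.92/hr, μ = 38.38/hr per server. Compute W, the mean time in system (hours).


a = 0.8317; ρ = 0.4158; P₀ = 0.412587
Lq = P₀·a^c·ρ/(c!(1−ρ)²) = 0.17389
Wq = Lq/λ = 0.17389/31.92 = 0.005448 hr
W = Wq + 1/μ = 0.005448 + 0.02606 = 0.03150 hr

Final: 0.03150 hr


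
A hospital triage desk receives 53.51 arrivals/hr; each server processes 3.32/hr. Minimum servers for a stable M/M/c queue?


Stability requires cμ > λ ⇔ c > λ/μ.
λ/μ = 53.51/3.32 = 16.1175
Minimum integer c = ⌊16.1175⌋ + 1 = 17
Check: 17·3.32 = 56.44 > 53.51, while 16·3.32 = 53.12 ≤ 53.51

Final: 17 servers


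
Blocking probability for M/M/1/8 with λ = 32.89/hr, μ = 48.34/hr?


ρ = λ/μ = 32.89/48.34 = 0.6804
P_K = (1−ρ)ρ^K/(1−ρ^(K+1)) = (0.3196·0.045926)/(1 − 0.031247)
= 0.014678/0.968753 = 0.015152

Final: 0.015152


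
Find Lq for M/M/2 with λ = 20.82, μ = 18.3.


a = λ/μ = 1.1377; ρ = a/2 = 0.5689
P₀ = 0.274817
Lq = P₀·a^c·ρ / (c!·(1−ρ)²) = 0.274817·1.29437·0.5689/(2·0.18589)
= 0.54428

Final: 0.54428


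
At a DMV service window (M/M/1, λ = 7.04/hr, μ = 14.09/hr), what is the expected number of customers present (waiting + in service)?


ρ = λ/μ = 7.04/14.09 = 0.4996
L = ρ/(1−ρ) = 0.4996/(1 − 0.4996) = 0.4996/0.5004 = 0.9986

Final: 0.9986


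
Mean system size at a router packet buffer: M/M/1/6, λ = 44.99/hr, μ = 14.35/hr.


ρ = 44.99/14.35 = 3.1352
L = ρ[1 − (K+1)ρ^K + Kρ^(K+1)] / [(1−ρ)(1−ρ^(K+1))]
Numerator: 3.1352·(1 − 7·949.695877 + 6·2977.478572) = 35170.580708
Denominator: (-2.1352)·(-2976.478572) = 6355.352156
L = 35170.580708/6355.352156 = 5.5340

Final: 5.5340


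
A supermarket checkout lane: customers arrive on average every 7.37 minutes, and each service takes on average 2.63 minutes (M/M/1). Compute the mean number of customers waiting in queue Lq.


λ = 60/7.37 = 8.1411 /hr
μ = 60/2.63 = 22.8137 /hr
ρ = λ/μ = 8.1411/22.8137 = 0.3569
Lq = ρ²/(1−ρ) = 0.1273/0.6431 = 0.1980

Final: 0.1980


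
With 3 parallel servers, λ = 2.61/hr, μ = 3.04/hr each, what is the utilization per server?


ρ = λ/(cμ) = 2.61/(3·3.04) = 2.61/9.12 = 0.2862

Final: 0.2862


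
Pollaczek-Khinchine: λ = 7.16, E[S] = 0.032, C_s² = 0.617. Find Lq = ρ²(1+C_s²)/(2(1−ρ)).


ρ = λ·E[S] = 7.16·0.032 = 0.2291
Lq = ρ²(1+C_s²)/(2(1−ρ)) = 0.05250·(1+0.617)/(2·0.7709)
= 0.05250·1.6170/1.5418 = 0.05506

Final: 0.05506


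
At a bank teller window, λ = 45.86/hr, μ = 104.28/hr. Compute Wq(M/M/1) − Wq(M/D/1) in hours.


ρ = 45.86/104.28 = 0.4398
Wq(M/M/1) = ρ/(μ−λ) = 0.4398/58.42 = 0.007528 hr
Wq(M/D/1) = ρ/(2(μ−λ)) = 0.003764 hr
Savings = 0.007528 − 0.003764 = 0.003764 hr

Final: 0.003764 hr


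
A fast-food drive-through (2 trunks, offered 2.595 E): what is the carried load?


B(2,2.595) = 0.483626 (Erlang-B)
Carried load = a(1 − B) = 2.595·(1 − 0.483626) = 2.595·0.516374 = 1.3400 E

Final: 1.3400 Erlangs


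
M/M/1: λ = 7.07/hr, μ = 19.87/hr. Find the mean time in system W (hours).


W = 1/(μ−λ) = 1/(19.87 − 7.07) = 1/12.80 = 0.07812 hr

Final: 0.07812 hr


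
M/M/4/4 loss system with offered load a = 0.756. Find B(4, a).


B(c,a) = (a^c/c!) / Σ_{k=0}^{c} a^k/k!
a^4/4! = 0.013611
Σ terms (k=0..4): 1.00000 + 0.75600 + 0.28577 + 0.07201 + 0.01361 = 2.127392
B = 0.013611/2.127392 = 0.006398

Final: 0.006398


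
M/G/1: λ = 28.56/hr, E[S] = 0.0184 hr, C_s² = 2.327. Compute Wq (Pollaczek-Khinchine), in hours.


ρ = λ·E[S] = 28.56·0.0184 = 0.5255
E[S²] = E[S]²(1+C_s²) = 0.0184²·(1+2.327) = 0.001126
Wq = λ·E[S²]/(2(1−ρ)) = 28.56·0.001126/(2·0.4745) = 0.03390 hr

Final: 0.03390 hr


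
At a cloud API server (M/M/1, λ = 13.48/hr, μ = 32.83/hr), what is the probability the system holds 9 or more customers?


ρ = 13.48/32.83 = 0.4106
P(N ≥ n) = ρ^n = 0.4106^9 = 0.0003317

Final: 0.0003317


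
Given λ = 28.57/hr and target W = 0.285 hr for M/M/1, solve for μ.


W = 1/(μ−λ) ⇒ μ − λ = 1/W = 1/0.285 = 3.5088
μ = λ + 1/W = 28.57 + 3.5088 = 32.0788 per hr

Final: 32.0788 /hr


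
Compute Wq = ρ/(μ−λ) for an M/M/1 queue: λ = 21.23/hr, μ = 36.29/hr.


ρ = 21.23/36.29 = 0.5850
Wq = ρ/(μ−λ) = 0.5850/(36.29 − 21.23) = 0.5850/15.06 = 0.03885 hr

Final: 0.03885 hr


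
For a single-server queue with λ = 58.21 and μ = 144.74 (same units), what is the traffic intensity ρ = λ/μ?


ρ = λ/μ = 58.21/144.74 = 0.4022

Final: 0.4022


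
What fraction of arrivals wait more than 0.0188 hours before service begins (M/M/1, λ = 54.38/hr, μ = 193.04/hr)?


ρ = 54.38/193.04 = 0.2817
P(Wq > t) = ρ·e^{−(μ−λ)t} = 0.2817·e^{−2.6068}
= 0.2817·0.073770 = 0.020781

Final: 0.020781


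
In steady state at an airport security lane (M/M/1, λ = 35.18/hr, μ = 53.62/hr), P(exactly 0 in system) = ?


ρ = 35.18/53.62 = 0.6561
P_n = (1−ρ)·ρ^n = (1 − 0.6561)·0.6561^0 = 0.3439·1.000000 = 0.343902

Final: 0.343902


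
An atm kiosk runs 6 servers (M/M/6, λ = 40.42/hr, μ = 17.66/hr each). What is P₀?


a = λ/μ = 40.42/17.66 = 2.2888; ρ = a/c = 0.3815
Σ_{k=0}^{5} a^k/k! (terms k=0..5) = 1.00000 + 2.28879 + 2.61928 + 1.99832 + 1.14343 + 0.52342 = 9.57324
Tail: a^6/(6!(1−ρ)) = 143.75854/(720·0.6185) = 0.32280
P₀ = 1/(9.57324 + 0.32280) = 1/9.89604 = 0.101051

Final: 0.101051


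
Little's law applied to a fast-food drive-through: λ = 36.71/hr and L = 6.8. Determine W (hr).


W = L/λ = 6.8/36.71 = 0.1852 hr

Final: 0.1852 hr


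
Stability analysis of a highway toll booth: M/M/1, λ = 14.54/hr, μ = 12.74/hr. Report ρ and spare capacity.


Total capacity cμ = 1·12.74 = 12.74/hr
ρ = λ/(cμ) = 14.54/12.74 = 1.1413
Stable ⇔ ρ < 1: NO
Spare capacity = cμ − λ = 12.74 − 14.54 = -1.80/hr

Final: ρ = 1.1413; unstable; margin = -1.80/hr


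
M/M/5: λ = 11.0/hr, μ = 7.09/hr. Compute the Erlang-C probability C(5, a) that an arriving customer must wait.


a = λ/μ = 1.5515; ρ = a/5 = 0.3103
P₀ = 0.211529 (from M/M/c formula)
C(c,a) = [a^c/(c!(1−ρ))]·P₀ = [8.98943/(120·0.6897)]·0.211529
= 0.10861·0.211529 = 0.022975

Final: 0.022975


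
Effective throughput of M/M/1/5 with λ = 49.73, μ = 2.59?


ρ = 19.2008; P_K = (1−ρ)ρ^5/(1−ρ^6) = 0.947919
λ_eff = λ(1 − P_K) = 49.73·(1 − 0.947919) = 49.73·0.052081 = 2.5900 /hr

Final: 2.5900 /hr


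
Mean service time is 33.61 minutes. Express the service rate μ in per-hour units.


μ = 1/(service time) in consistent units.
1 hour = 60 min, so μ = 60/33.61 = 1.7852 per hour

Final: 1.7852 /hr


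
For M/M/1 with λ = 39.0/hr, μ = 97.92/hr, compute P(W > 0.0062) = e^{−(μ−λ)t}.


W ~ Exponential(μ−λ) for M/M/1.
μ − λ = 97.92 − 39.0 = 58.9200
P(W > t) = e^{−(μ−λ)t} = e^{−0.3653} = 0.693986

Final: 0.693986
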